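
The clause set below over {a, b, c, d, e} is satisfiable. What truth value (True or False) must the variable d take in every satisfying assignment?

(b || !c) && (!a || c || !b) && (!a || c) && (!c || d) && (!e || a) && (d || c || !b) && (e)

True

Suppose d = false.
Unit clause (!c) forces c = false.
Unit clause (!a) forces a = false.
Unit clause (!e) forces e = false.
Now (e) is unsatisfied and unit — conflict.
So every satisfying assignment has d = True.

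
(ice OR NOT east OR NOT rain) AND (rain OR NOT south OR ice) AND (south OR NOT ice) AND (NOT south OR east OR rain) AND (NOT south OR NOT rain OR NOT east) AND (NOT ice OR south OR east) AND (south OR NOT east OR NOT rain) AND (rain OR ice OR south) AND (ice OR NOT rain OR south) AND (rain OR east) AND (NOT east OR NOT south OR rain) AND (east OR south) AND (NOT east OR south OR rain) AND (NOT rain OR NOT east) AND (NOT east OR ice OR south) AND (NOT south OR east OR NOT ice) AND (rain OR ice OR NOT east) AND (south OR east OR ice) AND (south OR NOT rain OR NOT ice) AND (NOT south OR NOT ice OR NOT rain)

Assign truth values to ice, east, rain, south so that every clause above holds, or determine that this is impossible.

ice ↦ false, east ↦ false, rain ↦ true, south ↦ true

Try south = true.
Try rain = true.
From the singleton clause (NOT east), east = false.
From the singleton clause (NOT ice), ice = false.
All clauses are satisfied.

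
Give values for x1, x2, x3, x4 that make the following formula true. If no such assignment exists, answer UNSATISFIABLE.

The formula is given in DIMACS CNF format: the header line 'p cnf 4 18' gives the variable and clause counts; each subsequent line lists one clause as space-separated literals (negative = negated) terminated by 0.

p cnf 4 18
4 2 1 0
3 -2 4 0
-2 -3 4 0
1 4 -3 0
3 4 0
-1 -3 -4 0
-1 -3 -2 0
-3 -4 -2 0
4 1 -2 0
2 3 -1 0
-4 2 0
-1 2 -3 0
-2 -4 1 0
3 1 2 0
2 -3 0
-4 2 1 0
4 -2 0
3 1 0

Case x3 = False:
Unit clause (x4) forces x4 = True.
Unit clause (x2) forces x2 = True.
Unit clause (x1) forces x1 = True.
This assignment satisfies each clause.

x1: True, x2: True, x3: False, x4: True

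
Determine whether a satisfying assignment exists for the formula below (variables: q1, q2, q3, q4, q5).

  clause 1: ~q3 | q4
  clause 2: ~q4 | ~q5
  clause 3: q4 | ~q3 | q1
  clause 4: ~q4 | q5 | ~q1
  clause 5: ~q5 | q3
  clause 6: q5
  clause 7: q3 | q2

No, unsatisfiable

From the singleton clause (q5), q5 = 1.
From the singleton clause (~q4), q4 = 0.
From the singleton clause (~q3), q3 = 0.
Now (q3) is unsatisfied and unit — conflict.
No assignment satisfies every clause.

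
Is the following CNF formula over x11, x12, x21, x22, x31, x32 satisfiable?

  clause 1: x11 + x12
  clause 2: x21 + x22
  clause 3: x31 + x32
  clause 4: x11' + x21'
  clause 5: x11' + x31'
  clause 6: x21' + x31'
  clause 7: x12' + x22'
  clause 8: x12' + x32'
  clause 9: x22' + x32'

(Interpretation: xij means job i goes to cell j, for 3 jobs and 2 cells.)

No, unsatisfiable

Try x11 = 1.
Unit clause (x21') forces x21 = 0.
Unit clause (x22) forces x22 = 1.
Unit clause (x31') forces x31 = 0.
Unit clause (x32) forces x32 = 1.
But (x32') is also a unit clause — contradiction.
Backtrack on x11: now try x11 = 0.
Unit clause (x12) forces x12 = 1.
Unit clause (x22') forces x22 = 0.
Unit clause (x21) forces x21 = 1.
Unit clause (x31') forces x31 = 0.
Unit clause (x32) forces x32 = 1.
But (x32') is also a unit clause — contradiction.
Either choice for x11 ends in contradiction.
No assignment satisfies every clause.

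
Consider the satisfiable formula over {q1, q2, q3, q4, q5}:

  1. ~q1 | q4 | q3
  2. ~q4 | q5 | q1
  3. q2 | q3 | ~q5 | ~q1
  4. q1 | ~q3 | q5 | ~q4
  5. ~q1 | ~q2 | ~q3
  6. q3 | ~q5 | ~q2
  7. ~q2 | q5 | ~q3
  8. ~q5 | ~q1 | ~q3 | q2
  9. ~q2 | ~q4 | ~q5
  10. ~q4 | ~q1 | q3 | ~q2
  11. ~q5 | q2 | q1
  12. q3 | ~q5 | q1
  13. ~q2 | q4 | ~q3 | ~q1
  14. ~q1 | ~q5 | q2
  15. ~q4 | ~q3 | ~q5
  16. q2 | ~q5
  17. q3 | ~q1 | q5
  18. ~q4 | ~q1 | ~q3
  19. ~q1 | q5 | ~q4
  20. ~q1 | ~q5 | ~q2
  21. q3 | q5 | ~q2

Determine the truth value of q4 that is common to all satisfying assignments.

False

Suppose q4 = 1.
Branch on q5: set q5 = 1.
From the singleton clause (~q2), q2 = 0.
That conflicts with the unit clause (q2).
Backtrack on q5: now try q5 = 0.
From the singleton clause (q1), q1 = 1.
That conflicts with the unit clause (~q1).
Both values of q5 lead to a conflict.
So every satisfying assignment has q4 = False.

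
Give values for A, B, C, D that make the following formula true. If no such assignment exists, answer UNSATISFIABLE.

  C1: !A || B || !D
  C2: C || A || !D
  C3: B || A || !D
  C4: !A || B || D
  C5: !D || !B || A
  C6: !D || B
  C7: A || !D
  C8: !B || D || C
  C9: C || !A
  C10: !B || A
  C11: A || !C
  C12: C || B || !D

A=true,  B=true,  C=true,  D=true

Suppose D = true.
(B) alone gives B = true.
(A) alone gives A = true.
(C) alone gives C = true.
Every clause now holds.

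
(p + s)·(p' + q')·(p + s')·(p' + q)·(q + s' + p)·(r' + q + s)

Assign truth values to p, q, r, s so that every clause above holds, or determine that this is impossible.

Try p = 1.
The clause (q') is unit, so q = 0.
That conflicts with the unit clause (q).
So p must be the other value — set p = 0.
The clause (s) is unit, so s = 1.
That conflicts with the unit clause (s').
Either choice for p ends in contradiction.

UNSATISFIABLE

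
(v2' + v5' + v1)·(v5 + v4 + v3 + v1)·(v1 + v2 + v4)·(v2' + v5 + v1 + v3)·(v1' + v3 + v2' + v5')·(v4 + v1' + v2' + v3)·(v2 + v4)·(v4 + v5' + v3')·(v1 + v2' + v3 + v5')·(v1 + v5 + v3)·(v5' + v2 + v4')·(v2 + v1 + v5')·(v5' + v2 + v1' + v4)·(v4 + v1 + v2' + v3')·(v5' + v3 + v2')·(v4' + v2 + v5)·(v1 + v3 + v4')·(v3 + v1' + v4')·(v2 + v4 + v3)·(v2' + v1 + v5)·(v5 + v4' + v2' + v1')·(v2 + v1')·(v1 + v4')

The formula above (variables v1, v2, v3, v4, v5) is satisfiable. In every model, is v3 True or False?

Suppose v3 = 0.
Try v2 = 1.
From the singleton clause (v5'), v5 = 0.
From the singleton clause (v1), v1 = 1.
From the singleton clause (v4), v4 = 1.
But (v4') is also a unit clause — contradiction.
That branch fails; take v2 = 0 instead.
From the singleton clause (v4), v4 = 1.
From the singleton clause (v5'), v5 = 0.
But (v5) is also a unit clause — contradiction.
Neither v2 = 1 nor v2 = 0 works.
So every satisfying assignment has v3 = True.

True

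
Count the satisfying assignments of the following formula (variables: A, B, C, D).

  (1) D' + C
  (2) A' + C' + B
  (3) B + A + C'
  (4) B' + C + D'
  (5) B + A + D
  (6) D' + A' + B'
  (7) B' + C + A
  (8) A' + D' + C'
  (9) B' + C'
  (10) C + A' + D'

2

There are 2^4 = 16 truth assignments over (A, B, C, D).
Check each against the 10 clauses (columns in the order A, B, C, D):
  F F F F  ✗ fails (B + A + D)
  F F F T  ✗ fails (D' + C)
  F F T F  ✗ fails (B + A + C')
  F F T T  ✗ fails (B + A + C')
  F T F F  ✗ fails (B' + C + A)
  F T F T  ✗ fails (D' + C)
  F T T F  ✗ fails (B' + C')
  F T T T  ✗ fails (B' + C')
  T F F F  ✓ satisfies all
  T F F T  ✗ fails (D' + C)
  T F T F  ✗ fails (A' + C' + B)
  T F T T  ✗ fails (A' + C' + B)
  T T F F  ✓ satisfies all
  T T F T  ✗ fails (D' + C)
  T T T F  ✗ fails (B' + C')
  T T T T  ✗ fails (D' + A' + B')
2 of the 16 rows are models.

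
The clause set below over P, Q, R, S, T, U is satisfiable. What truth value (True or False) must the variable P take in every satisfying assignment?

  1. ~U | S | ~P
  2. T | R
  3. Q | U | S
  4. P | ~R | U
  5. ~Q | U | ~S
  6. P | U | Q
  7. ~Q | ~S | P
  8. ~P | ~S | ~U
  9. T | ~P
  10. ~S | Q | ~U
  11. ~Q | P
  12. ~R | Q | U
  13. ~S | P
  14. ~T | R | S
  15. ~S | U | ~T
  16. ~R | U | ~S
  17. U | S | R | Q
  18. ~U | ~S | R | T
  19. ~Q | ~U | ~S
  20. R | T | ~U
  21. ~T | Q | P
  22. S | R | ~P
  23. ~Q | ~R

Suppose P = 1.
(T) alone gives T = 1.
Case U = 0:
(~S) alone gives S = 0.
(Q) alone gives Q = 1.
(R) alone gives R = 1.
That conflicts with the unit clause (~R).
Undo U and try U = 1.
(S) alone gives S = 1.
That conflicts with the unit clause (~S).
Either choice for U ends in contradiction.
So every satisfying assignment has P = False.

False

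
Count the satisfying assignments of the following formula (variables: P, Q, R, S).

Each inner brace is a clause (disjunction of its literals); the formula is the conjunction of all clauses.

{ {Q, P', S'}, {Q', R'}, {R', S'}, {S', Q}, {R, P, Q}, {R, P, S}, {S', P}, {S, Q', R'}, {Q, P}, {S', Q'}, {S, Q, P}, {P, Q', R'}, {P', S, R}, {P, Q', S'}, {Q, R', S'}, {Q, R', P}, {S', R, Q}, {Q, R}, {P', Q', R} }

1

There are 2^4 = 16 truth assignments over (P, Q, R, S).
Check each against the 19 clauses (columns in the order P, Q, R, S):
  F F F F  ✗ fails (R + P + Q)
  F F F T  ✗ fails (S' + Q)
  F F T F  ✗ fails (Q + P)
  F F T T  ✗ fails (R' + S')
  F T F F  ✗ fails (R + P + S)
  F T F T  ✗ fails (S' + P)
  F T T F  ✗ fails (Q' + R')
  F T T T  ✗ fails (Q' + R')
  T F F F  ✗ fails (P' + S + R)
  T F F T  ✗ fails (Q + P' + S')
  T F T F  ✓ satisfies all
  T F T T  ✗ fails (Q + P' + S')
  T T F F  ✗ fails (P' + S + R)
  T T F T  ✗ fails (S' + Q')
  T T T F  ✗ fails (Q' + R')
  T T T T  ✗ fails (Q' + R')
1 of the 16 rows is a model.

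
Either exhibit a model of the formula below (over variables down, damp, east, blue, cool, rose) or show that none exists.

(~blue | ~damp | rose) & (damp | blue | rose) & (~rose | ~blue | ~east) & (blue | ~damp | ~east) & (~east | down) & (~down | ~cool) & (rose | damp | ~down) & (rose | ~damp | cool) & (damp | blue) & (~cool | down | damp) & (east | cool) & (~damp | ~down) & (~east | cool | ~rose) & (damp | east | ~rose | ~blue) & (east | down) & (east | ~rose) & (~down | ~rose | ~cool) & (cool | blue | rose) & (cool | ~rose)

Try east = 0.
Unit clause (cool) forces cool = 1.
Unit clause (~down) forces down = 0.
Now (down) is unsatisfied and unit — conflict.
Backtrack on east: now try east = 1.
Unit clause (down) forces down = 1.
Unit clause (~cool) forces cool = 0.
Unit clause (~damp) forces damp = 0.
Unit clause (rose) forces rose = 1.
Now (~rose) is unsatisfied and unit — conflict.
Both values of east lead to a conflict.

UNSATISFIABLE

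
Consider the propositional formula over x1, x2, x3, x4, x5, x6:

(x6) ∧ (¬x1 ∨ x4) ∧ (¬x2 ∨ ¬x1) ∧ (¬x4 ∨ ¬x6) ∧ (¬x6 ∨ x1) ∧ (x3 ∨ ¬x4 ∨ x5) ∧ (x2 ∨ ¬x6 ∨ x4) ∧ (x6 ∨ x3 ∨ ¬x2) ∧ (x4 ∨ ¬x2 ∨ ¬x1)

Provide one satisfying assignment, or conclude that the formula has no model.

UNSATISFIABLE

The clause (x6) is unit, so x6 = True.
The clause (¬x4) is unit, so x4 = False.
The clause (¬x1) is unit, so x1 = False.
Now (x1) is unsatisfied and unit — conflict.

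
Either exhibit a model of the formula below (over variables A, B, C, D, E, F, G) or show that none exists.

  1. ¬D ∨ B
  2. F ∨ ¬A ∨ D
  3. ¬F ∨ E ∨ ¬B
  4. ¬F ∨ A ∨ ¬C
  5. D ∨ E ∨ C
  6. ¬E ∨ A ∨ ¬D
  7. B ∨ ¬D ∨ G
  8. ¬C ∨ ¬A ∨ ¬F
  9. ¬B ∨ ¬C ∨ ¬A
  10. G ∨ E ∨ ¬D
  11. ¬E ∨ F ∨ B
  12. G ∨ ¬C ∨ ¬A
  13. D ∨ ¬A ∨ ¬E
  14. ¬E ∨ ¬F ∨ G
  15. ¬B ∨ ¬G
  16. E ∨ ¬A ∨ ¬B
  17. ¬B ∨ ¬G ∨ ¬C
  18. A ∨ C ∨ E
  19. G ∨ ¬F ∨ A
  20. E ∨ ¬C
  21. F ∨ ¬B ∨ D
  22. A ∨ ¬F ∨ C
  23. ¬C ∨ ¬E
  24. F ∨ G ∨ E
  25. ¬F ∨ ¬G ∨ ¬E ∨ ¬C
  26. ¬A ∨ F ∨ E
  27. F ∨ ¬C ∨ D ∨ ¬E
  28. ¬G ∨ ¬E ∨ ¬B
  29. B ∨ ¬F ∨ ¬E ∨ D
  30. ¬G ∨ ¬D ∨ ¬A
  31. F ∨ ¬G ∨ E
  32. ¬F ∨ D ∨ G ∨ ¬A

A=True, B=True, C=False, D=True, E=True, F=False, G=False

Branch on D: set D = True.
Unit clause (B) forces B = True.
Unit clause (¬G) forces G = False.
Unit clause (E) forces E = True.
Unit clause (A) forces A = True.
Unit clause (¬C) forces C = False.
Unit clause (¬F) forces F = False.
Every clause now holds.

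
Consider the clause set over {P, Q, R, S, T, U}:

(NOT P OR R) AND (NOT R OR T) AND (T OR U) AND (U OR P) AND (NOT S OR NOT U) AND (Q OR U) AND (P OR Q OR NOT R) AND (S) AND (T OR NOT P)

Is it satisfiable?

Satisfiable

Unit clause (S) forces S = true.
Unit clause (NOT U) forces U = false.
Unit clause (T) forces T = true.
Unit clause (P) forces P = true.
Unit clause (R) forces R = true.
Unit clause (Q) forces Q = true.
All clauses are satisfied.
A satisfying assignment: P ↦ true,  Q ↦ true,  R ↦ true,  S ↦ true,  T ↦ true,  U ↦ false.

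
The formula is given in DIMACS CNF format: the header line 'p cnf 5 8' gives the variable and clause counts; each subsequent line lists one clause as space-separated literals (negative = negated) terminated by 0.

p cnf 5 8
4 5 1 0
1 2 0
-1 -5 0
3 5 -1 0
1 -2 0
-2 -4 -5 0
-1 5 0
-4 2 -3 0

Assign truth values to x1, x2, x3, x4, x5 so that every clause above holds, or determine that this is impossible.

Suppose x1 = True.
The clause (¬x5) is unit, so x5 = False.
Now (x5) is unsatisfied and unit — conflict.
So x1 must be the other value — set x1 = False.
The clause (x2) is unit, so x2 = True.
Now (¬x2) is unsatisfied and unit — conflict.
Both values of x1 lead to a conflict.

UNSATISFIABLE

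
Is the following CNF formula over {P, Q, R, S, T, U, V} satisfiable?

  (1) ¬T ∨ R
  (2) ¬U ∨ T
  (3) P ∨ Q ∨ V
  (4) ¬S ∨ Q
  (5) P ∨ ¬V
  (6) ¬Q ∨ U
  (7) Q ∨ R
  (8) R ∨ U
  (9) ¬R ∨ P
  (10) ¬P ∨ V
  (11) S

Yes, satisfiable

From the singleton clause (S), S = True.
From the singleton clause (Q), Q = True.
From the singleton clause (U), U = True.
From the singleton clause (T), T = True.
From the singleton clause (R), R = True.
From the singleton clause (P), P = True.
From the singleton clause (V), V = True.
Every clause now holds.
A satisfying assignment: P=True, Q=True, R=True, S=True, T=True, U=True, V=True.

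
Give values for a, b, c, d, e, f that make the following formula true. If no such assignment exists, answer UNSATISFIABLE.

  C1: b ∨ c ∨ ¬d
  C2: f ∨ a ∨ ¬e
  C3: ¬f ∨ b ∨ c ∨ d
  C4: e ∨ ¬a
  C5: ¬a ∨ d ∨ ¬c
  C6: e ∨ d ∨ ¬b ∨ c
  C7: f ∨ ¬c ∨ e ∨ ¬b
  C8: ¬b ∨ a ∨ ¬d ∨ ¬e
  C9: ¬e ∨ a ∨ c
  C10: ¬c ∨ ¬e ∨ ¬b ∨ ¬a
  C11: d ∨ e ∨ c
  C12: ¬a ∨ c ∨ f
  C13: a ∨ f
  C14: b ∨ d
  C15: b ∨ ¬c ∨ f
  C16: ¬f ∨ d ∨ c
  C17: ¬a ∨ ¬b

Branch on e: set e = False.
Unit clause (¬a) forces a = False.
Unit clause (f) forces f = True.
Branch on d: set d = True.
Branch on b: set b = True.
Every clause is now satisfied; c is unconstrained.

a ↦ False, b ↦ True, c ↦ False, d ↦ True, e ↦ False, f ↦ True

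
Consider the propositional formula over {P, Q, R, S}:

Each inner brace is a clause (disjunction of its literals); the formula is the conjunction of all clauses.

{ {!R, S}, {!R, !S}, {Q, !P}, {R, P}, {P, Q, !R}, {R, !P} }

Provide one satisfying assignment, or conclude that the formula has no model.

UNSATISFIABLE

Case R = false:
Unit clause (P) forces P = true.
But (!P) is also a unit clause — contradiction.
That branch fails; take R = true instead.
Unit clause (S) forces S = true.
But (!S) is also a unit clause — contradiction.
Neither R = true nor R = false works.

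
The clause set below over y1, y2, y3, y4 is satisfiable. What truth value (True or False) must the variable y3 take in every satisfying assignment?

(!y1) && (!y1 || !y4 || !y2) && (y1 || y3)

Suppose y3 = false.
The clause (!y1) is unit, so y1 = false.
That conflicts with the unit clause (y1).
So every satisfying assignment has y3 = True.

True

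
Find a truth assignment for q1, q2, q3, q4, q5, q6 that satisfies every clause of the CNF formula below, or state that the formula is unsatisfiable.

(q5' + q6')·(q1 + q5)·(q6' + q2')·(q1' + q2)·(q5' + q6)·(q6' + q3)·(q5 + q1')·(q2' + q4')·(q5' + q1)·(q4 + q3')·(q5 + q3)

UNSATISFIABLE

Case q5 = 0:
Unit clause (q1) forces q1 = 1.
That conflicts with the unit clause (q1').
That branch fails; take q5 = 1 instead.
Unit clause (q6') forces q6 = 0.
That conflicts with the unit clause (q6).
Neither q5 = 1 nor q5 = 0 works.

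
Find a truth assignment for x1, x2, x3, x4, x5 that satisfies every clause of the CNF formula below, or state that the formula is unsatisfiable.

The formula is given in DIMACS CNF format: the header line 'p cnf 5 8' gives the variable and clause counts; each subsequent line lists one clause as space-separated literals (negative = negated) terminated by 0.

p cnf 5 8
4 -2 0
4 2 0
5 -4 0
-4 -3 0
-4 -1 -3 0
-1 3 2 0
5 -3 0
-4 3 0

UNSATISFIABLE

Case x4 = True:
(x5) alone gives x5 = True.
(¬x3) alone gives x3 = False.
But (x3) is also a unit clause — contradiction.
Backtrack on x4: now try x4 = False.
(¬x2) alone gives x2 = False.
But (x2) is also a unit clause — contradiction.
Neither x4 = True nor x4 = False works.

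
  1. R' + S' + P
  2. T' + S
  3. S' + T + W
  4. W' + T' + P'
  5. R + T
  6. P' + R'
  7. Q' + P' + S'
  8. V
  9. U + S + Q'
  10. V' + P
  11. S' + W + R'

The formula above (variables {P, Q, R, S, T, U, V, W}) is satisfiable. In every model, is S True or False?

True

Suppose S = 0.
The clause (T') is unit, so T = 0.
The clause (R) is unit, so R = 1.
The clause (P') is unit, so P = 0.
The clause (V) is unit, so V = 1.
But (V') is also a unit clause — contradiction.
So every satisfying assignment has S = True.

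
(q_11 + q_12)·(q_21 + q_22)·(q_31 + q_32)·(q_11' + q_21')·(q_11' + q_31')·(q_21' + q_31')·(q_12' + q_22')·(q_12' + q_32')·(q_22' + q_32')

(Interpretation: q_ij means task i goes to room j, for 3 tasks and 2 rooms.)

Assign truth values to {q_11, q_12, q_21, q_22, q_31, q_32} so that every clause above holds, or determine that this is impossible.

UNSATISFIABLE

Branch on q_11: set q_11 = 1.
Unit clause (q_21') forces q_21 = 0.
Unit clause (q_22) forces q_22 = 1.
Unit clause (q_31') forces q_31 = 0.
Unit clause (q_32) forces q_32 = 1.
But (q_32') is also a unit clause — contradiction.
Backtrack on q_11: now try q_11 = 0.
Unit clause (q_12) forces q_12 = 1.
Unit clause (q_22') forces q_22 = 0.
Unit clause (q_21) forces q_21 = 1.
Unit clause (q_31') forces q_31 = 0.
Unit clause (q_32) forces q_32 = 1.
But (q_32') is also a unit clause — contradiction.
Either choice for q_11 ends in contradiction.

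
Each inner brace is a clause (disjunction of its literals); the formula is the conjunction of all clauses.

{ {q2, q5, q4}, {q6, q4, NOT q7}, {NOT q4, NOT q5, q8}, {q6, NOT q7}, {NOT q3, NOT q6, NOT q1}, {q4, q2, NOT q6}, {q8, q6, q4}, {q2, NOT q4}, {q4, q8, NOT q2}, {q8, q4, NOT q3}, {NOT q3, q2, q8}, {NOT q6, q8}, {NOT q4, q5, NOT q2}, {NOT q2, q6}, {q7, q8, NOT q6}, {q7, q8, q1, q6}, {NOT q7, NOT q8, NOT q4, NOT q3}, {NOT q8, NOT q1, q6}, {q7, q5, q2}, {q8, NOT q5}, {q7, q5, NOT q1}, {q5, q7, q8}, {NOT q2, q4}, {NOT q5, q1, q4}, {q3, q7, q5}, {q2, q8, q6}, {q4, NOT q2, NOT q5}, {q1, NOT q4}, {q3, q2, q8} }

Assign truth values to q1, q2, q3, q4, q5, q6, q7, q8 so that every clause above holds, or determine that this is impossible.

Case q6 = true:
(q8) alone gives q8 = true.
Case q3 = false:
Case q4 = true:
(q2) alone gives q2 = true.
(q5) alone gives q5 = true.
(q1) alone gives q1 = true.
All clauses hold; q7 can take either value.

q1: true; q2: true; q3: false; q4: true; q5: true; q6: true; q7: false; q8: true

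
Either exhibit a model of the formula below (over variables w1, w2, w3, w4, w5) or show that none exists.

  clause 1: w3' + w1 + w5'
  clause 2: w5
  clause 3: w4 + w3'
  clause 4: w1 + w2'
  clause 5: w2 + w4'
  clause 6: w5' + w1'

From the singleton clause (w5), w5 = 1.
From the singleton clause (w1'), w1 = 0.
From the singleton clause (w3'), w3 = 0.
From the singleton clause (w2'), w2 = 0.
From the singleton clause (w4'), w4 = 0.
This assignment satisfies each clause.

w1: 0; w2: 0; w3: 0; w4: 0; w5: 1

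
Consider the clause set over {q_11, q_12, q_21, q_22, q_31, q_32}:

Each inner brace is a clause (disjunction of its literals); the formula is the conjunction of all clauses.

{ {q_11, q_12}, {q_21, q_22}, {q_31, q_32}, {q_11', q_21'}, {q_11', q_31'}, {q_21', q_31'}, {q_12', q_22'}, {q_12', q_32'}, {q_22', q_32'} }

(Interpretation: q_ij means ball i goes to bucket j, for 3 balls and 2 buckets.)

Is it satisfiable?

No

Branch on q_11: set q_11 = 1.
From the singleton clause (q_21'), q_21 = 0.
From the singleton clause (q_22), q_22 = 1.
From the singleton clause (q_31'), q_31 = 0.
From the singleton clause (q_32), q_32 = 1.
But (q_32') is also a unit clause — contradiction.
So q_11 must be the other value — set q_11 = 0.
From the singleton clause (q_12), q_12 = 1.
From the singleton clause (q_22'), q_22 = 0.
From the singleton clause (q_21), q_21 = 1.
From the singleton clause (q_31'), q_31 = 0.
From the singleton clause (q_32), q_32 = 1.
But (q_32') is also a unit clause — contradiction.
Neither q_11 = 1 nor q_11 = 0 works.
No assignment satisfies every clause.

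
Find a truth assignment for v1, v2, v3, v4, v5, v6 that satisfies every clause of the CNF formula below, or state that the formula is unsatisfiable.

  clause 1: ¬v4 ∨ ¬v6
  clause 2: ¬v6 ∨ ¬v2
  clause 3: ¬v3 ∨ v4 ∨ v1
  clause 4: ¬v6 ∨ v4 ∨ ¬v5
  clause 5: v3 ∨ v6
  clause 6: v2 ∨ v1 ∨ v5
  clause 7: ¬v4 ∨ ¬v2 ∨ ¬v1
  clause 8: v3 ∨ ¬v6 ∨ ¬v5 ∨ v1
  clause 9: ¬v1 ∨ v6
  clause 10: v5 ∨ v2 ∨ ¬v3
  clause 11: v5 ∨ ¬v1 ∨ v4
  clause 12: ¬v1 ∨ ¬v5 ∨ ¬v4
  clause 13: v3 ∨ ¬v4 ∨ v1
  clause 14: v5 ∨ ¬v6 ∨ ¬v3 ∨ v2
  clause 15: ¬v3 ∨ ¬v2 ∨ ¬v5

v1=False,  v2=True,  v3=True,  v4=True,  v5=False,  v6=False

Suppose v4 = True.
Unit clause (¬v6) forces v6 = False.
Unit clause (v3) forces v3 = True.
Unit clause (¬v1) forces v1 = False.
Suppose v2 = True.
Unit clause (¬v5) forces v5 = False.
This assignment satisfies each clause.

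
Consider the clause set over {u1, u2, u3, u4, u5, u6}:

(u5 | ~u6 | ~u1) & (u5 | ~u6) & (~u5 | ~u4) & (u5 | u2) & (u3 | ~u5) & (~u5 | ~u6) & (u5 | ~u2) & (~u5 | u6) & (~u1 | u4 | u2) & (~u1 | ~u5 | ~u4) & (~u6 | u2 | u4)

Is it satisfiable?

Unsatisfiable

Case u5 = 1:
From the singleton clause (~u4), u4 = 0.
From the singleton clause (u3), u3 = 1.
From the singleton clause (~u6), u6 = 0.
But (u6) is also a unit clause — contradiction.
So u5 must be the other value — set u5 = 0.
From the singleton clause (~u6), u6 = 0.
From the singleton clause (u2), u2 = 1.
But (~u2) is also a unit clause — contradiction.
Neither u5 = 1 nor u5 = 0 works.
No assignment satisfies every clause.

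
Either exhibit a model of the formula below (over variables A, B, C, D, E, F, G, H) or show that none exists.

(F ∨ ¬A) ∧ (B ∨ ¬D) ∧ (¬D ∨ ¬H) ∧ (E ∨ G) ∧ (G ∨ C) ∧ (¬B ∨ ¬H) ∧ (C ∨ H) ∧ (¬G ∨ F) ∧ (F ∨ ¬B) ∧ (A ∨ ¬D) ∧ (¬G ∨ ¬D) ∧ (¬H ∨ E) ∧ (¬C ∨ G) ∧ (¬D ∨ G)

Suppose F = True.
Suppose B = False.
From the singleton clause (¬D), D = False.
Suppose E = True.
Suppose G = True.
Suppose C = False.
From the singleton clause (H), H = True.
All clauses hold; A can take either value.

A=True,  B=False,  C=False,  D=False,  E=True,  F=True,  G=True,  H=True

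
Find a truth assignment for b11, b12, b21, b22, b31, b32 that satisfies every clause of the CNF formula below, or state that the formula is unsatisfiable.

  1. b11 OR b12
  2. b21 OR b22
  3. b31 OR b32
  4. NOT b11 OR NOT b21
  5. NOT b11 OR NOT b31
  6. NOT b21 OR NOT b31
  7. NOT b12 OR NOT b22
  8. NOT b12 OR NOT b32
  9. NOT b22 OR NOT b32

UNSATISFIABLE

Try b11 = true.
From the singleton clause (NOT b21), b21 = false.
From the singleton clause (b22), b22 = true.
From the singleton clause (NOT b31), b31 = false.
From the singleton clause (b32), b32 = true.
Now (NOT b32) is unsatisfied and unit — conflict.
So b11 must be the other value — set b11 = false.
From the singleton clause (b12), b12 = true.
From the singleton clause (NOT b22), b22 = false.
From the singleton clause (b21), b21 = true.
From the singleton clause (NOT b31), b31 = false.
From the singleton clause (b32), b32 = true.
Now (NOT b32) is unsatisfied and unit — conflict.
Both values of b11 lead to a conflict.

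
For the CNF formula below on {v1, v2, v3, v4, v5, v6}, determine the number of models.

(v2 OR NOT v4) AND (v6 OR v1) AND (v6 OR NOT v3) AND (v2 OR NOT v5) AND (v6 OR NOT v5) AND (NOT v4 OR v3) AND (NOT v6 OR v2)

There are 2^6 = 64 truth assignments over (v1, v2, v3, v4, v5, v6).
Split on v5. With v5 = true, the clauses containing v5 are satisfied and NOT v5 drops from the rest; 6 of the 2^5 = 32 assignments to the other variables satisfy what remains.
With v5 = false, by the same count on the reduced clause set, 8 assignments work.
(One model: v1=F, v2=T, v3=F, v4=F, v5=F, v6=T.)
Total: 6 + 8 = 14.

14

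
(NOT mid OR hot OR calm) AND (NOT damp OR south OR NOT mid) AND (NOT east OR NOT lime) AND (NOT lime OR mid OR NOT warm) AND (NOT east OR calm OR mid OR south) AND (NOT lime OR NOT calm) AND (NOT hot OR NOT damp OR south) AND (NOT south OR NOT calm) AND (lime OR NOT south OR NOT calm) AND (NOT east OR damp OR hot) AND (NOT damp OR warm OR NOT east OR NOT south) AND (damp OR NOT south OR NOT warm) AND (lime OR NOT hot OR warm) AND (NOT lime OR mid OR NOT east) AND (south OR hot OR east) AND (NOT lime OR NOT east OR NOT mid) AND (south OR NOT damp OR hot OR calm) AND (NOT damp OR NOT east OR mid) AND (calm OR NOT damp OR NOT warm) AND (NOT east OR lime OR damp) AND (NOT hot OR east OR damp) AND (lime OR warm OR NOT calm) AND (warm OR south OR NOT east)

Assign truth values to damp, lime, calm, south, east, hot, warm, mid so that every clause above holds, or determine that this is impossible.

Branch on east: set east = false.
Branch on lime: set lime = true.
Unit clause (NOT calm) forces calm = false.
Branch on mid: set mid = false.
Unit clause (NOT warm) forces warm = false.
Branch on south: set south = true.
Branch on hot: set hot = false.
Every clause is now satisfied; damp is unconstrained.

damp ↦ true; lime ↦ true; calm ↦ false; south ↦ true; east ↦ false; hot ↦ false; warm ↦ false; mid ↦ false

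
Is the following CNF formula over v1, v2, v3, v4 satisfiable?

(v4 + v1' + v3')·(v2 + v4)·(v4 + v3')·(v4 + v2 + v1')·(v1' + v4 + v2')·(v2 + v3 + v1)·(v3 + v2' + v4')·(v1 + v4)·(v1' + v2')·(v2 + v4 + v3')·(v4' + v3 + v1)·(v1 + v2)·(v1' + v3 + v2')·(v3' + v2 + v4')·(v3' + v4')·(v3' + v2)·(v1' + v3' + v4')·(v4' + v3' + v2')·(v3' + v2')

Yes

Try v2 = 0.
From the singleton clause (v4), v4 = 1.
From the singleton clause (v1), v1 = 1.
From the singleton clause (v3'), v3 = 0.
This assignment satisfies each clause.
A satisfying assignment: v1: 1,  v2: 0,  v3: 0,  v4: 1.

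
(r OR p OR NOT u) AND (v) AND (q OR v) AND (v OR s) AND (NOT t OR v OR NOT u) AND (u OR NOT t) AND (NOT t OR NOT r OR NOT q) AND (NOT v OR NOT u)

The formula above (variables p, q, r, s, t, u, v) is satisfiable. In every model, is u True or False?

False

Suppose u = true.
The clause (v) is unit, so v = true.
That conflicts with the unit clause (NOT v).
So every satisfying assignment has u = False.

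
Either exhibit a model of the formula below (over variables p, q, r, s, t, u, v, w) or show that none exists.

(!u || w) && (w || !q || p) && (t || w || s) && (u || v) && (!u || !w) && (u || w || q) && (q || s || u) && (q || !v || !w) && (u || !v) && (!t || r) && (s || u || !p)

Case u = false:
From the singleton clause (v), v = true.
That conflicts with the unit clause (!v).
That branch fails; take u = true instead.
From the singleton clause (w), w = true.
That conflicts with the unit clause (!w).
Either choice for u ends in contradiction.

UNSATISFIABLE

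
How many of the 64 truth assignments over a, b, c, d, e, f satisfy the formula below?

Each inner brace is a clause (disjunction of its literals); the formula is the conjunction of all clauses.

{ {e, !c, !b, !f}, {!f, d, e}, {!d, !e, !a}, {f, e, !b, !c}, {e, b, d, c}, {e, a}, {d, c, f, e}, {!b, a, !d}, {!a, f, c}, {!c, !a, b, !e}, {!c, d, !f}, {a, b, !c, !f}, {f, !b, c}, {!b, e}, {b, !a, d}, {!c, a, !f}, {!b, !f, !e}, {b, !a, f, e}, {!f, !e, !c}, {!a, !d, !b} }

10

There are 2^6 = 64 truth assignments over (a, b, c, d, e, f).
Split on b. With b = true, the clauses containing b are satisfied and !b drops from the rest; 2 of the 2^5 = 32 assignments to the other variables satisfy what remains.
With b = false, by the same count on the reduced clause set, 8 assignments work.
(One model: a=F, b=F, c=F, d=F, e=T, f=F.)
Total: 2 + 8 = 10.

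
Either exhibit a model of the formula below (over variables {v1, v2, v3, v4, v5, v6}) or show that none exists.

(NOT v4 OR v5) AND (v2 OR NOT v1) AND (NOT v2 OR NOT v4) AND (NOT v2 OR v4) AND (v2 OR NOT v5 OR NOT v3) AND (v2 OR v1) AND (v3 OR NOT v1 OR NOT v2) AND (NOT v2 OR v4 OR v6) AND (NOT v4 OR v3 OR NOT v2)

UNSATISFIABLE

Case v4 = false:
From the singleton clause (NOT v2), v2 = false.
From the singleton clause (NOT v1), v1 = false.
That conflicts with the unit clause (v1).
That branch fails; take v4 = true instead.
From the singleton clause (v5), v5 = true.
From the singleton clause (NOT v2), v2 = false.
From the singleton clause (NOT v1), v1 = false.
That conflicts with the unit clause (v1).
Both values of v4 lead to a conflict.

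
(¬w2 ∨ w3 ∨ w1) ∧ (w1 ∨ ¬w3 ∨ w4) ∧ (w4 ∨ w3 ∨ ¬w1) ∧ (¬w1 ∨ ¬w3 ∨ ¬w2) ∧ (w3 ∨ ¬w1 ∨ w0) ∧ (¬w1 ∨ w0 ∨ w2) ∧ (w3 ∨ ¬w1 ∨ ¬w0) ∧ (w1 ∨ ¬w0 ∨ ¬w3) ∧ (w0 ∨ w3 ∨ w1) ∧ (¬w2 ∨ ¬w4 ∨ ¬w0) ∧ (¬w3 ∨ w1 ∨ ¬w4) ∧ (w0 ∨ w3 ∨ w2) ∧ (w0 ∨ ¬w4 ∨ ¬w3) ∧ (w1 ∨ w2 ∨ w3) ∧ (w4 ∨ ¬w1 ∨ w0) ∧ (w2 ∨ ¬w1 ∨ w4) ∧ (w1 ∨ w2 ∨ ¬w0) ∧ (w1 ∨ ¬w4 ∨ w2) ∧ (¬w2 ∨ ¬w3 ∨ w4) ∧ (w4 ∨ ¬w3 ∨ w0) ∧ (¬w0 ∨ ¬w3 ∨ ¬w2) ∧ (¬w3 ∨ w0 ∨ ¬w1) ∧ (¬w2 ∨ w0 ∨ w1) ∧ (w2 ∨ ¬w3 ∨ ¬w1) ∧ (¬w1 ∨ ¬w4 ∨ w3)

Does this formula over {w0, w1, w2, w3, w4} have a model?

Unsatisfiable

Suppose w2 = False.
Suppose w1 = False.
Unit clause (w3) forces w3 = True.
Unit clause (w4) forces w4 = True.
Now (¬w4) is unsatisfied and unit — conflict.
So w1 must be the other value — set w1 = True.
Unit clause (w0) forces w0 = True.
Unit clause (w3) forces w3 = True.
Now (¬w3) is unsatisfied and unit — conflict.
Neither w1 = True nor w1 = False works.
So w2 must be the other value — set w2 = True.
Suppose w3 = True.
Unit clause (¬w1) forces w1 = False.
Unit clause (w4) forces w4 = True.
Now (¬w4) is unsatisfied and unit — conflict.
So w3 must be the other value — set w3 = False.
Unit clause (w1) forces w1 = True.
Unit clause (w4) forces w4 = True.
Now (¬w4) is unsatisfied and unit — conflict.
Neither w3 = True nor w3 = False works.
Neither w2 = True nor w2 = False works.
No assignment satisfies every clause.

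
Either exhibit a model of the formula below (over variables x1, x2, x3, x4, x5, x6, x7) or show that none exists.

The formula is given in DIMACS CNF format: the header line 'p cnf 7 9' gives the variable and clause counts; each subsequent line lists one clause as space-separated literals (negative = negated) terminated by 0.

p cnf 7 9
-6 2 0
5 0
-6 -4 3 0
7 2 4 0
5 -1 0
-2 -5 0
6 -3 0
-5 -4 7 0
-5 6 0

(x5) alone gives x5 = True.
(¬x2) alone gives x2 = False.
(¬x6) alone gives x6 = False.
But (x6) is also a unit clause — contradiction.

UNSATISFIABLE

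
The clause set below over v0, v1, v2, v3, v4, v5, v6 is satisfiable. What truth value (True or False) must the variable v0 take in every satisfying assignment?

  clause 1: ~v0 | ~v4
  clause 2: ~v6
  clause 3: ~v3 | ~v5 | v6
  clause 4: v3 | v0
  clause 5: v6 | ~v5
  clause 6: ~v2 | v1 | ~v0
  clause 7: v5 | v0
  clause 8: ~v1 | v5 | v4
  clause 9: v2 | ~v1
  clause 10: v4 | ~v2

True

Suppose v0 = 0.
From the singleton clause (~v6), v6 = 0.
From the singleton clause (v3), v3 = 1.
From the singleton clause (~v5), v5 = 0.
Now (v5) is unsatisfied and unit — conflict.
So every satisfying assignment has v0 = True.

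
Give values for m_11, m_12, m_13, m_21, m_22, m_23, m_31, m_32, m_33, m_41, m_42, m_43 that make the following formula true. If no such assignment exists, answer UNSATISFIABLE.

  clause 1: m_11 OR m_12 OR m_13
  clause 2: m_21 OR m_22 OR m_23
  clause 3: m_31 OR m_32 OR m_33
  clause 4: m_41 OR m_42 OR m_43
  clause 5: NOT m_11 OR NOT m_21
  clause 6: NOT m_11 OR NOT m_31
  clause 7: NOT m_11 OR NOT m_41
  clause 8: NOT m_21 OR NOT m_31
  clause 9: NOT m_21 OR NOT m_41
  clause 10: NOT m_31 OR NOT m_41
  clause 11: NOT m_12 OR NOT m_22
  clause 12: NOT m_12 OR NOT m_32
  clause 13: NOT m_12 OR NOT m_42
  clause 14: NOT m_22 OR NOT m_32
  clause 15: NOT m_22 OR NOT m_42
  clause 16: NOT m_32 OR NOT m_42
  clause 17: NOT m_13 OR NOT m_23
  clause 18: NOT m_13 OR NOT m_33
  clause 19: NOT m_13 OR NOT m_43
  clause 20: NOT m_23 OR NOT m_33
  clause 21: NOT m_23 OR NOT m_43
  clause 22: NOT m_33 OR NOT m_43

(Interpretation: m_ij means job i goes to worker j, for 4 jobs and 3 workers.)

UNSATISFIABLE

Suppose m_11 = false.
Suppose m_12 = true.
The clause (NOT m_22) is unit, so m_22 = false.
The clause (NOT m_32) is unit, so m_32 = false.
The clause (NOT m_42) is unit, so m_42 = false.
Suppose m_21 = true.
The clause (NOT m_31) is unit, so m_31 = false.
The clause (m_33) is unit, so m_33 = true.
The clause (NOT m_41) is unit, so m_41 = false.
The clause (m_43) is unit, so m_43 = true.
Now (NOT m_43) is unsatisfied and unit — conflict.
So m_21 must be the other value — set m_21 = false.
The clause (m_23) is unit, so m_23 = true.
The clause (NOT m_13) is unit, so m_13 = false.
The clause (NOT m_33) is unit, so m_33 = false.
The clause (m_31) is unit, so m_31 = true.
The clause (NOT m_41) is unit, so m_41 = false.
The clause (m_43) is unit, so m_43 = true.
Now (NOT m_43) is unsatisfied and unit — conflict.
Both values of m_21 lead to a conflict.
So m_12 must be the other value — set m_12 = false.
The clause (m_13) is unit, so m_13 = true.
The clause (NOT m_23) is unit, so m_23 = false.
The clause (NOT m_33) is unit, so m_33 = false.
The clause (NOT m_43) is unit, so m_43 = false.
Suppose m_21 = true.
The clause (NOT m_31) is unit, so m_31 = false.
The clause (m_32) is unit, so m_32 = true.
The clause (NOT m_41) is unit, so m_41 = false.
The clause (m_42) is unit, so m_42 = true.
Now (NOT m_42) is unsatisfied and unit — conflict.
So m_21 must be the other value — set m_21 = false.
The clause (m_22) is unit, so m_22 = true.
The clause (NOT m_32) is unit, so m_32 = false.
The clause (m_31) is unit, so m_31 = true.
The clause (NOT m_41) is unit, so m_41 = false.
The clause (m_42) is unit, so m_42 = true.
Now (NOT m_42) is unsatisfied and unit — conflict.
Both values of m_21 lead to a conflict.
Both values of m_12 lead to a conflict.
So m_11 must be the other value — set m_11 = true.
The clause (NOT m_21) is unit, so m_21 = false.
The clause (NOT m_31) is unit, so m_31 = false.
The clause (NOT m_41) is unit, so m_41 = false.
Suppose m_22 = true.
The clause (NOT m_12) is unit, so m_12 = false.
The clause (NOT m_32) is unit, so m_32 = false.
The clause (m_33) is unit, so m_33 = true.
The clause (NOT m_42) is unit, so m_42 = false.
The clause (m_43) is unit, so m_43 = true.
Now (NOT m_43) is unsatisfied and unit — conflict.
So m_22 must be the other value — set m_22 = false.
The clause (m_23) is unit, so m_23 = true.
The clause (NOT m_13) is unit, so m_13 = false.
The clause (NOT m_33) is unit, so m_33 = false.
The clause (m_32) is unit, so m_32 = true.
The clause (NOT m_12) is unit, so m_12 = false.
The clause (NOT m_42) is unit, so m_42 = false.
The clause (m_43) is unit, so m_43 = true.
Now (NOT m_43) is unsatisfied and unit — conflict.
Both values of m_22 lead to a conflict.
Both values of m_11 lead to a conflict.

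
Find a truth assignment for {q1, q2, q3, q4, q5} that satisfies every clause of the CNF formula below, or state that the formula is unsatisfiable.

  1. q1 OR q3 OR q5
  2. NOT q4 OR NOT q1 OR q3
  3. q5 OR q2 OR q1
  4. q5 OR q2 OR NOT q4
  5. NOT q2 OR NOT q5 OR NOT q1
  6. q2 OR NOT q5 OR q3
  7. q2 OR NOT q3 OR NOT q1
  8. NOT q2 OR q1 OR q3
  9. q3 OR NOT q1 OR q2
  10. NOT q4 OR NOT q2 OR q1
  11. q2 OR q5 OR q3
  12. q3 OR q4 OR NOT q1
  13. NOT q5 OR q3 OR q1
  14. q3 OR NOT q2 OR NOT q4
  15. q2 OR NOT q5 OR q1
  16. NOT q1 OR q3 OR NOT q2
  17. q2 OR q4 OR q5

q1: true, q2: true, q3: true, q4: true, q5: false

Case q1 = true:
Case q4 = true:
From the singleton clause (q3), q3 = true.
From the singleton clause (q2), q2 = true.
From the singleton clause (NOT q5), q5 = false.
Every clause now holds.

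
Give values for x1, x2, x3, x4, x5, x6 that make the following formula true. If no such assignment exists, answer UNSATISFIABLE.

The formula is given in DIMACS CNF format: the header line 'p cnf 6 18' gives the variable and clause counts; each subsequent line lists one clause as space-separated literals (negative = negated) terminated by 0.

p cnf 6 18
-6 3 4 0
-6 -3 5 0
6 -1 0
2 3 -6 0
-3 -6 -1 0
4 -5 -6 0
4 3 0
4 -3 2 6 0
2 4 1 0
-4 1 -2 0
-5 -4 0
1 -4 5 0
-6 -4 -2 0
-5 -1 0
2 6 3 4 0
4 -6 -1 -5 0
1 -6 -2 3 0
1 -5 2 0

x1=False; x2=True; x3=True; x4=False; x5=True; x6=False

Try x6 = False.
Unit clause (¬x1) forces x1 = False.
Try x4 = False.
Unit clause (x3) forces x3 = True.
Unit clause (x2) forces x2 = True.
Every clause is now satisfied; x5 is unconstrained.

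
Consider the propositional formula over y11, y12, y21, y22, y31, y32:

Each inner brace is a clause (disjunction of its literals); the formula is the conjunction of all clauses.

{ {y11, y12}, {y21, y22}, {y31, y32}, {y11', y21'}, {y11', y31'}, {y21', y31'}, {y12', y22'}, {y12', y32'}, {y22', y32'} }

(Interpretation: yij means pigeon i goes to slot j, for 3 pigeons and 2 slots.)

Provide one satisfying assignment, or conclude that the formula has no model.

UNSATISFIABLE

Suppose y11 = 1.
(y21') alone gives y21 = 0.
(y22) alone gives y22 = 1.
(y31') alone gives y31 = 0.
(y32) alone gives y32 = 1.
That conflicts with the unit clause (y32').
Backtrack on y11: now try y11 = 0.
(y12) alone gives y12 = 1.
(y22') alone gives y22 = 0.
(y21) alone gives y21 = 1.
(y31') alone gives y31 = 0.
(y32) alone gives y32 = 1.
That conflicts with the unit clause (y32').
Both values of y11 lead to a conflict.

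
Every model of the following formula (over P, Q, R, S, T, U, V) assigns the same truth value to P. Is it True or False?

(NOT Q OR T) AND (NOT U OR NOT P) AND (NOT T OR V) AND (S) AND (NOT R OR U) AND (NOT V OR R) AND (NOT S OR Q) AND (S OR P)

False

Suppose P = true.
(NOT U) alone gives U = false.
(S) alone gives S = true.
(NOT R) alone gives R = false.
(NOT V) alone gives V = false.
(NOT T) alone gives T = false.
(NOT Q) alone gives Q = false.
Now (Q) is unsatisfied and unit — conflict.
So every satisfying assignment has P = False.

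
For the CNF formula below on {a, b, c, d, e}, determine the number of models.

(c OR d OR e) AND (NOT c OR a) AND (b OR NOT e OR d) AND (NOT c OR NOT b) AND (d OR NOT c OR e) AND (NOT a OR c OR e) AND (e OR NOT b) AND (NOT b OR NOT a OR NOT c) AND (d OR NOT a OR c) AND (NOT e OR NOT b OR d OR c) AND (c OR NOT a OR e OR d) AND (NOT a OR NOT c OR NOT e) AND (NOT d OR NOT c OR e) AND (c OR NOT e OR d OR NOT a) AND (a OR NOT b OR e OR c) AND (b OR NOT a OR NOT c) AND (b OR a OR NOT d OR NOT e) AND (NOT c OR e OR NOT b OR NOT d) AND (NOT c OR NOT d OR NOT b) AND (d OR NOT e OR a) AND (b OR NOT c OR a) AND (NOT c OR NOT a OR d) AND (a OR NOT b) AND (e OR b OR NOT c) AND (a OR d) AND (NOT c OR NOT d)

3

There are 2^5 = 32 truth assignments over (a, b, c, d, e).
Split on a. With a = true, the clauses containing a are satisfied and NOT a drops from the rest; 2 of the 2^4 = 16 assignments to the other variables satisfy what remains.
With a = false, by the same count on the reduced clause set, 1 assignment works.
Total: 2 + 1 = 3.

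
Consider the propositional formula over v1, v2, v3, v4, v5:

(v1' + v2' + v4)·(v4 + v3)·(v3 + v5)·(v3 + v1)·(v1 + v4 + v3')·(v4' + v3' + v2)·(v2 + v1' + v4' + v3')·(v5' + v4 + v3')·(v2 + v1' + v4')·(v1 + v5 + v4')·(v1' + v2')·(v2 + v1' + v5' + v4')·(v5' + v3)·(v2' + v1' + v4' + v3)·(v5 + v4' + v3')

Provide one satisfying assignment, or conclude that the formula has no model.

v1: 0; v2: 1; v3: 1; v4: 1; v5: 1

Suppose v4 = 1.
Suppose v3 = 1.
The clause (v2) is unit, so v2 = 1.
The clause (v1') is unit, so v1 = 0.
The clause (v5) is unit, so v5 = 1.
Every clause now holds.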